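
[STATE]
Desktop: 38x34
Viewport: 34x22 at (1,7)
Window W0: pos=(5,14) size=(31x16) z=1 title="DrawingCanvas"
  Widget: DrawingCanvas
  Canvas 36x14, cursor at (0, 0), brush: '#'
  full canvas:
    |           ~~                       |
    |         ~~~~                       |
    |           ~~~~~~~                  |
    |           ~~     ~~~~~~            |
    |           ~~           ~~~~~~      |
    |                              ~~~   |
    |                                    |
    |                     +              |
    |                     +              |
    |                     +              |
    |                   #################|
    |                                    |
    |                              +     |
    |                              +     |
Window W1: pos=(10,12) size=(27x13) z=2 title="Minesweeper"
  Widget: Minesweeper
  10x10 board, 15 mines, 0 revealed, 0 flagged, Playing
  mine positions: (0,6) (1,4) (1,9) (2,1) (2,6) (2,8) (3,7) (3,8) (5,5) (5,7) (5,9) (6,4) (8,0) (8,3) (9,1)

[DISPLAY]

                                  
                                  
                                  
                                  
                                  
         ┏━━━━━━━━━━━━━━━━━━━━━━━━
         ┃ Minesweeper            
    ┏━━━━┠────────────────────────
    ┃ Dra┃■■■■■■■■■■              
    ┠────┃■■■■■■■■■■              
    ┃+   ┃■■■■■■■■■■              
    ┃    ┃■■■■■■■■■■              
    ┃    ┃■■■■■■■■■■              
    ┃    ┃■■■■■■■■■■              
    ┃    ┃■■■■■■■■■■              
    ┃    ┃■■■■■■■■■■              
    ┃    ┃■■■■■■■■■■              
    ┃    ┗━━━━━━━━━━━━━━━━━━━━━━━━
    ┃                     +       
    ┃                     +       
    ┃                   ##########
    ┃                             


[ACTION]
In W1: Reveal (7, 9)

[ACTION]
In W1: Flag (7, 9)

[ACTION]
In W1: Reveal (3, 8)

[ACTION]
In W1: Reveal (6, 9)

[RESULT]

                                  
                                  
                                  
                                  
                                  
         ┏━━━━━━━━━━━━━━━━━━━━━━━━
         ┃ Minesweeper            
    ┏━━━━┠────────────────────────
    ┃ Dra┃■■■■■■✹■■■              
    ┠────┃■■■■✹■■■■✹              
    ┃+   ┃■✹■■■■✹■✹■              
    ┃    ┃■■■■■■■✹✹■              
    ┃    ┃■■■■■■■■■■              
    ┃    ┃■■■■■✹■✹■✹              
    ┃    ┃■■■■✹22121              
    ┃    ┃■■■■21                  
    ┃    ┃✹■■✹1                   
    ┃    ┗━━━━━━━━━━━━━━━━━━━━━━━━
    ┃                     +       
    ┃                     +       
    ┃                   ##########
    ┃                             


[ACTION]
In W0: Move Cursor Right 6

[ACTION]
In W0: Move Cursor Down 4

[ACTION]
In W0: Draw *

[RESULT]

                                  
                                  
                                  
                                  
                                  
         ┏━━━━━━━━━━━━━━━━━━━━━━━━
         ┃ Minesweeper            
    ┏━━━━┠────────────────────────
    ┃ Dra┃■■■■■■✹■■■              
    ┠────┃■■■■✹■■■■✹              
    ┃    ┃■✹■■■■✹■✹■              
    ┃    ┃■■■■■■■✹✹■              
    ┃    ┃■■■■■■■■■■              
    ┃    ┃■■■■■✹■✹■✹              
    ┃    ┃■■■■✹22121              
    ┃    ┃■■■■21                  
    ┃    ┃✹■■✹1                   
    ┃    ┗━━━━━━━━━━━━━━━━━━━━━━━━
    ┃                     +       
    ┃                     +       
    ┃                   ##########
    ┃                             


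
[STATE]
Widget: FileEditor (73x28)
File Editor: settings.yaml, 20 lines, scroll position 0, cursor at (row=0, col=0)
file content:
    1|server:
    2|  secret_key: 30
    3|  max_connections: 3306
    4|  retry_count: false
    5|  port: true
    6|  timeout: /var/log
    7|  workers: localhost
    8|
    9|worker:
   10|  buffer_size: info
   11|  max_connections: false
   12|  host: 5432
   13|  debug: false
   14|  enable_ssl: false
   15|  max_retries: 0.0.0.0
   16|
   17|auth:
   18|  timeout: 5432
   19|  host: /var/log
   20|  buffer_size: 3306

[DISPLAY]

█erver:                                                                 ▲
  secret_key: 30                                                        █
  max_connections: 3306                                                 ░
  retry_count: false                                                    ░
  port: true                                                            ░
  timeout: /var/log                                                     ░
  workers: localhost                                                    ░
                                                                        ░
worker:                                                                 ░
  buffer_size: info                                                     ░
  max_connections: false                                                ░
  host: 5432                                                            ░
  debug: false                                                          ░
  enable_ssl: false                                                     ░
  max_retries: 0.0.0.0                                                  ░
                                                                        ░
auth:                                                                   ░
  timeout: 5432                                                         ░
  host: /var/log                                                        ░
  buffer_size: 3306                                                     ░
                                                                        ░
                                                                        ░
                                                                        ░
                                                                        ░
                                                                        ░
                                                                        ░
                                                                        ░
                                                                        ▼


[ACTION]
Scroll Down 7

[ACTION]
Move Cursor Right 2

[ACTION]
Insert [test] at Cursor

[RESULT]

setest█ver:                                                             ▲
  secret_key: 30                                                        █
  max_connections: 3306                                                 ░
  retry_count: false                                                    ░
  port: true                                                            ░
  timeout: /var/log                                                     ░
  workers: localhost                                                    ░
                                                                        ░
worker:                                                                 ░
  buffer_size: info                                                     ░
  max_connections: false                                                ░
  host: 5432                                                            ░
  debug: false                                                          ░
  enable_ssl: false                                                     ░
  max_retries: 0.0.0.0                                                  ░
                                                                        ░
auth:                                                                   ░
  timeout: 5432                                                         ░
  host: /var/log                                                        ░
  buffer_size: 3306                                                     ░
                                                                        ░
                                                                        ░
                                                                        ░
                                                                        ░
                                                                        ░
                                                                        ░
                                                                        ░
                                                                        ▼


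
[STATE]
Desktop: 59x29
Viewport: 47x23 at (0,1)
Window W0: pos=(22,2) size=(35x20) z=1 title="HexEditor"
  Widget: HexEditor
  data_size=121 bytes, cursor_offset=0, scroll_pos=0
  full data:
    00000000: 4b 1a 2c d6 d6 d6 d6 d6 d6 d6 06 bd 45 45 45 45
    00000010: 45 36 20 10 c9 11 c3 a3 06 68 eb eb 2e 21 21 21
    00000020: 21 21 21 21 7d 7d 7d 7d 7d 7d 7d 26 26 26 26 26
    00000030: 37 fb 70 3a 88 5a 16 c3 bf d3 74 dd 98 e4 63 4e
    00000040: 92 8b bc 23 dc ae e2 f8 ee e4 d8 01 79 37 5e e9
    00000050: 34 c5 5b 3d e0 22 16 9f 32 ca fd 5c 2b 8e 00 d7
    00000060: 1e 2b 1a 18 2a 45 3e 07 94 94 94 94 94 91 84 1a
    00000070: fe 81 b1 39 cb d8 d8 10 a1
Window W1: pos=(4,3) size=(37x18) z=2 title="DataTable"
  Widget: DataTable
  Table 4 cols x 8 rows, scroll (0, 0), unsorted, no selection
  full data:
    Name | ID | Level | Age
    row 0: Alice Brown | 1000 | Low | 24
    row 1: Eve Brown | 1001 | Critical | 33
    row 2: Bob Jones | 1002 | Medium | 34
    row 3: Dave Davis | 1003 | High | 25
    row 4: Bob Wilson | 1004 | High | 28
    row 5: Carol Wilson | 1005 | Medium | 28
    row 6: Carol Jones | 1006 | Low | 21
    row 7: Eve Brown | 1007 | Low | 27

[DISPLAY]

                                               
                      ┏━━━━━━━━━━━━━━━━━━━━━━━━
    ┏━━━━━━━━━━━━━━━━━━━━━━━━━━━━━━━━━━━┓      
    ┃ DataTable                         ┃──────
    ┠───────────────────────────────────┨ d6 d6
    ┃Name        │ID  │Level   │Age     ┃ 10 c9
    ┃────────────┼────┼────────┼───     ┃ 21 7d
    ┃Alice Brown │1000│Low     │24      ┃ 3a 88
    ┃Eve Brown   │1001│Critical│33      ┃ 23 dc
    ┃Bob Jones   │1002│Medium  │34      ┃ 3d e0
    ┃Dave Davis  │1003│High    │25      ┃ 18 2a
    ┃Bob Wilson  │1004│High    │28      ┃ 39 cb
    ┃Carol Wilson│1005│Medium  │28      ┃      
    ┃Carol Jones │1006│Low     │21      ┃      
    ┃Eve Brown   │1007│Low     │27      ┃      
    ┃                                   ┃      
    ┃                                   ┃      
    ┃                                   ┃      
    ┃                                   ┃      
    ┗━━━━━━━━━━━━━━━━━━━━━━━━━━━━━━━━━━━┛      
                      ┗━━━━━━━━━━━━━━━━━━━━━━━━
                                               
                                               


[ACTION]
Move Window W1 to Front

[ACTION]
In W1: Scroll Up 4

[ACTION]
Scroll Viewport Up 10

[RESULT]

                                               
                                               
                      ┏━━━━━━━━━━━━━━━━━━━━━━━━
    ┏━━━━━━━━━━━━━━━━━━━━━━━━━━━━━━━━━━━┓      
    ┃ DataTable                         ┃──────
    ┠───────────────────────────────────┨ d6 d6
    ┃Name        │ID  │Level   │Age     ┃ 10 c9
    ┃────────────┼────┼────────┼───     ┃ 21 7d
    ┃Alice Brown │1000│Low     │24      ┃ 3a 88
    ┃Eve Brown   │1001│Critical│33      ┃ 23 dc
    ┃Bob Jones   │1002│Medium  │34      ┃ 3d e0
    ┃Dave Davis  │1003│High    │25      ┃ 18 2a
    ┃Bob Wilson  │1004│High    │28      ┃ 39 cb
    ┃Carol Wilson│1005│Medium  │28      ┃      
    ┃Carol Jones │1006│Low     │21      ┃      
    ┃Eve Brown   │1007│Low     │27      ┃      
    ┃                                   ┃      
    ┃                                   ┃      
    ┃                                   ┃      
    ┃                                   ┃      
    ┗━━━━━━━━━━━━━━━━━━━━━━━━━━━━━━━━━━━┛      
                      ┗━━━━━━━━━━━━━━━━━━━━━━━━
                                               


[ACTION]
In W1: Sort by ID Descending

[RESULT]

                                               
                                               
                      ┏━━━━━━━━━━━━━━━━━━━━━━━━
    ┏━━━━━━━━━━━━━━━━━━━━━━━━━━━━━━━━━━━┓      
    ┃ DataTable                         ┃──────
    ┠───────────────────────────────────┨ d6 d6
    ┃Name        │ID ▼│Level   │Age     ┃ 10 c9
    ┃────────────┼────┼────────┼───     ┃ 21 7d
    ┃Eve Brown   │1007│Low     │27      ┃ 3a 88
    ┃Carol Jones │1006│Low     │21      ┃ 23 dc
    ┃Carol Wilson│1005│Medium  │28      ┃ 3d e0
    ┃Bob Wilson  │1004│High    │28      ┃ 18 2a
    ┃Dave Davis  │1003│High    │25      ┃ 39 cb
    ┃Bob Jones   │1002│Medium  │34      ┃      
    ┃Eve Brown   │1001│Critical│33      ┃      
    ┃Alice Brown │1000│Low     │24      ┃      
    ┃                                   ┃      
    ┃                                   ┃      
    ┃                                   ┃      
    ┃                                   ┃      
    ┗━━━━━━━━━━━━━━━━━━━━━━━━━━━━━━━━━━━┛      
                      ┗━━━━━━━━━━━━━━━━━━━━━━━━
                                               


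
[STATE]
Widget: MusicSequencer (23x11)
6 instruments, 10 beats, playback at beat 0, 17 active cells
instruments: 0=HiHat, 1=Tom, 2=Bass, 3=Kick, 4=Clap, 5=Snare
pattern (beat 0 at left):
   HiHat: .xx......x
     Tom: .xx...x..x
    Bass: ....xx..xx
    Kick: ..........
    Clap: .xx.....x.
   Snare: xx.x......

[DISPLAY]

      ▼123456789       
 HiHat·██······█       
   Tom·██···█··█       
  Bass····██··██       
  Kick··········       
  Clap·██·····█·       
 Snare██·█······       
                       
                       
                       
                       


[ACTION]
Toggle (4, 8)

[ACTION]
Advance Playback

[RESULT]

      0▼23456789       
 HiHat·██······█       
   Tom·██···█··█       
  Bass····██··██       
  Kick··········       
  Clap·██·······       
 Snare██·█······       
                       
                       
                       
                       


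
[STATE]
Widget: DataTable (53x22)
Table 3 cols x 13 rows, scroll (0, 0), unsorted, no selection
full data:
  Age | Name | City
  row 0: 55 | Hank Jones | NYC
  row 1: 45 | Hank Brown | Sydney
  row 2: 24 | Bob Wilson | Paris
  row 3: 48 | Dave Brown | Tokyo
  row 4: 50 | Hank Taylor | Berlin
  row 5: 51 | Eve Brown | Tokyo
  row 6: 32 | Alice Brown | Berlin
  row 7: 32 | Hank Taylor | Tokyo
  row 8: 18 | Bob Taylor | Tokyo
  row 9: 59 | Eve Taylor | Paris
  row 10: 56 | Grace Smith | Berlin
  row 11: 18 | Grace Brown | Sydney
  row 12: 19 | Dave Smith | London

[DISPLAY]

Age│Name       │City                                 
───┼───────────┼──────                               
55 │Hank Jones │NYC                                  
45 │Hank Brown │Sydney                               
24 │Bob Wilson │Paris                                
48 │Dave Brown │Tokyo                                
50 │Hank Taylor│Berlin                               
51 │Eve Brown  │Tokyo                                
32 │Alice Brown│Berlin                               
32 │Hank Taylor│Tokyo                                
18 │Bob Taylor │Tokyo                                
59 │Eve Taylor │Paris                                
56 │Grace Smith│Berlin                               
18 │Grace Brown│Sydney                               
19 │Dave Smith │London                               
                                                     
                                                     
                                                     
                                                     
                                                     
                                                     
                                                     


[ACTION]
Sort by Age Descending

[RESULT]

Ag▼│Name       │City                                 
───┼───────────┼──────                               
59 │Eve Taylor │Paris                                
56 │Grace Smith│Berlin                               
55 │Hank Jones │NYC                                  
51 │Eve Brown  │Tokyo                                
50 │Hank Taylor│Berlin                               
48 │Dave Brown │Tokyo                                
45 │Hank Brown │Sydney                               
32 │Alice Brown│Berlin                               
32 │Hank Taylor│Tokyo                                
24 │Bob Wilson │Paris                                
19 │Dave Smith │London                               
18 │Bob Taylor │Tokyo                                
18 │Grace Brown│Sydney                               
                                                     
                                                     
                                                     
                                                     
                                                     
                                                     
                                                     


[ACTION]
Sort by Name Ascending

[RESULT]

Age│Name      ▲│City                                 
───┼───────────┼──────                               
32 │Alice Brown│Berlin                               
18 │Bob Taylor │Tokyo                                
24 │Bob Wilson │Paris                                
48 │Dave Brown │Tokyo                                
19 │Dave Smith │London                               
51 │Eve Brown  │Tokyo                                
59 │Eve Taylor │Paris                                
18 │Grace Brown│Sydney                               
56 │Grace Smith│Berlin                               
45 │Hank Brown │Sydney                               
55 │Hank Jones │NYC                                  
50 │Hank Taylor│Berlin                               
32 │Hank Taylor│Tokyo                                
                                                     
                                                     
                                                     
                                                     
                                                     
                                                     
                                                     


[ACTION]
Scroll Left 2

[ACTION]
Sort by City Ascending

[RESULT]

Age│Name       │City ▲                               
───┼───────────┼──────                               
32 │Alice Brown│Berlin                               
56 │Grace Smith│Berlin                               
50 │Hank Taylor│Berlin                               
19 │Dave Smith │London                               
55 │Hank Jones │NYC                                  
24 │Bob Wilson │Paris                                
59 │Eve Taylor │Paris                                
18 │Grace Brown│Sydney                               
45 │Hank Brown │Sydney                               
18 │Bob Taylor │Tokyo                                
48 │Dave Brown │Tokyo                                
51 │Eve Brown  │Tokyo                                
32 │Hank Taylor│Tokyo                                
                                                     
                                                     
                                                     
                                                     
                                                     
                                                     
                                                     


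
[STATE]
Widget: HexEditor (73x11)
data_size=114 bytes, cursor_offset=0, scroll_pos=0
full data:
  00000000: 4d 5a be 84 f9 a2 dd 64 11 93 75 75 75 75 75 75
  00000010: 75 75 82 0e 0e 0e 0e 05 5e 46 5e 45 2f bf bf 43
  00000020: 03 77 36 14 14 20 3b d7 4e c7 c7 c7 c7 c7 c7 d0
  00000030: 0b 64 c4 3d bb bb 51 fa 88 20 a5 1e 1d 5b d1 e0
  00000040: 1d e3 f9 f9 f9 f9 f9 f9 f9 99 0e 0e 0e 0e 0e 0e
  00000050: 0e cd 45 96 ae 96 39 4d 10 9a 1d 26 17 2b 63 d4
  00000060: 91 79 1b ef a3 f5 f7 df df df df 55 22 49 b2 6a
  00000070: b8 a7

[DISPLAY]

00000000  4D 5a be 84 f9 a2 dd 64  11 93 75 75 75 75 75 75  |MZ.....d..uu
00000010  75 75 82 0e 0e 0e 0e 05  5e 46 5e 45 2f bf bf 43  |uu......^F^E
00000020  03 77 36 14 14 20 3b d7  4e c7 c7 c7 c7 c7 c7 d0  |.w6.. ;.N...
00000030  0b 64 c4 3d bb bb 51 fa  88 20 a5 1e 1d 5b d1 e0  |.d.=..Q.. ..
00000040  1d e3 f9 f9 f9 f9 f9 f9  f9 99 0e 0e 0e 0e 0e 0e  |............
00000050  0e cd 45 96 ae 96 39 4d  10 9a 1d 26 17 2b 63 d4  |..E...9M...&
00000060  91 79 1b ef a3 f5 f7 df  df df df 55 22 49 b2 6a  |.y.........U
00000070  b8 a7                                             |..          
                                                                         
                                                                         
                                                                         


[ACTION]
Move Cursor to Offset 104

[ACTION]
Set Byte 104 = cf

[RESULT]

00000000  4d 5a be 84 f9 a2 dd 64  11 93 75 75 75 75 75 75  |MZ.....d..uu
00000010  75 75 82 0e 0e 0e 0e 05  5e 46 5e 45 2f bf bf 43  |uu......^F^E
00000020  03 77 36 14 14 20 3b d7  4e c7 c7 c7 c7 c7 c7 d0  |.w6.. ;.N...
00000030  0b 64 c4 3d bb bb 51 fa  88 20 a5 1e 1d 5b d1 e0  |.d.=..Q.. ..
00000040  1d e3 f9 f9 f9 f9 f9 f9  f9 99 0e 0e 0e 0e 0e 0e  |............
00000050  0e cd 45 96 ae 96 39 4d  10 9a 1d 26 17 2b 63 d4  |..E...9M...&
00000060  91 79 1b ef a3 f5 f7 df  CF df df 55 22 49 b2 6a  |.y.........U
00000070  b8 a7                                             |..          
                                                                         
                                                                         
                                                                         


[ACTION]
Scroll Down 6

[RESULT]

00000060  91 79 1b ef a3 f5 f7 df  CF df df 55 22 49 b2 6a  |.y.........U
00000070  b8 a7                                             |..          
                                                                         
                                                                         
                                                                         
                                                                         
                                                                         
                                                                         
                                                                         
                                                                         
                                                                         


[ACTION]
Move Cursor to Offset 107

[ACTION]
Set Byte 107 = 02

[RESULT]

00000060  91 79 1b ef a3 f5 f7 df  cf df df 02 22 49 b2 6a  |.y..........
00000070  b8 a7                                             |..          
                                                                         
                                                                         
                                                                         
                                                                         
                                                                         
                                                                         
                                                                         
                                                                         
                                                                         


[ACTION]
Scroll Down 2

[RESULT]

00000070  b8 a7                                             |..          
                                                                         
                                                                         
                                                                         
                                                                         
                                                                         
                                                                         
                                                                         
                                                                         
                                                                         
                                                                         


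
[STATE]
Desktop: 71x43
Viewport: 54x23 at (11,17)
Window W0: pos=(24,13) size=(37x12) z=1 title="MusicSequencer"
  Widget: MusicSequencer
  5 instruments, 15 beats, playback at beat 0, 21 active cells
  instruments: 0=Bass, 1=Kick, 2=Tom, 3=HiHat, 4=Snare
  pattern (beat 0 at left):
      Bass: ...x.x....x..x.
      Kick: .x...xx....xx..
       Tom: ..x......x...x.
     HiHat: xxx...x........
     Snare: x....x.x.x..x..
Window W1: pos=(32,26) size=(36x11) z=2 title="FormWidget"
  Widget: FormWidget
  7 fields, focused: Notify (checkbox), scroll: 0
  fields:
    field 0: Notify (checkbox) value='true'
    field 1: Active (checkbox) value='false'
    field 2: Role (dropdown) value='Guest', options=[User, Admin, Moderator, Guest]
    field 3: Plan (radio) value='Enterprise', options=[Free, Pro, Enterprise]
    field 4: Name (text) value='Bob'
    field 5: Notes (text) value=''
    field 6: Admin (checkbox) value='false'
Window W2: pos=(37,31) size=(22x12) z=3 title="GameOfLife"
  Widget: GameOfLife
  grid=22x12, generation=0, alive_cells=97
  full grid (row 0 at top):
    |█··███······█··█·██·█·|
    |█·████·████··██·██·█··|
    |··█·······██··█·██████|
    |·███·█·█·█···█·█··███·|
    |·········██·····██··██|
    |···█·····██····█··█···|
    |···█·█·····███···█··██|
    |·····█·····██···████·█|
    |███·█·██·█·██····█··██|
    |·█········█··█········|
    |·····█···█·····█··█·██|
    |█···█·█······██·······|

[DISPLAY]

             ┃  Bass···█·█····█··█·              ┃    
             ┃  Kick·█···██····██··              ┃    
             ┃   Tom··█······█···█·              ┃    
             ┃ HiHat███···█········              ┃    
             ┃ Snare█····█·█·█··█··              ┃    
             ┃                                   ┃    
             ┃                                   ┃    
             ┗━━━━━━━━━━━━━━━━━━━━━━━━━━━━━━━━━━━┛    
                                                      
                     ┏━━━━━━━━━━━━━━━━━━━━━━━━━━━━━━━━
                     ┃ FormWidget                     
                     ┠────────────────────────────────
                     ┃> Notify:     [x]               
                     ┃  Active:     [ ]               
                     ┃  Ro┏━━━━━━━━━━━━━━━━━━━━┓      
                     ┃  Pl┃ GameOfLife         ┃) Pro 
                     ┃  Na┠────────────────────┨      
                     ┃  No┃Gen: 0              ┃      
                     ┃  Ad┃·█·······██··█·█████┃      
                     ┗━━━━┃███·█·█·█···█·█··███┃━━━━━━
                          ┃········██·····██··█┃      
                          ┃··█·····██····█··█··┃      
                          ┃··█·█·····███···█··█┃      


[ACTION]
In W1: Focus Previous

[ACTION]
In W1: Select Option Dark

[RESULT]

             ┃  Bass···█·█····█··█·              ┃    
             ┃  Kick·█···██····██··              ┃    
             ┃   Tom··█······█···█·              ┃    
             ┃ HiHat███···█········              ┃    
             ┃ Snare█····█·█·█··█··              ┃    
             ┃                                   ┃    
             ┃                                   ┃    
             ┗━━━━━━━━━━━━━━━━━━━━━━━━━━━━━━━━━━━┛    
                                                      
                     ┏━━━━━━━━━━━━━━━━━━━━━━━━━━━━━━━━
                     ┃ FormWidget                     
                     ┠────────────────────────────────
                     ┃  Notify:     [x]               
                     ┃  Active:     [ ]               
                     ┃  Ro┏━━━━━━━━━━━━━━━━━━━━┓      
                     ┃  Pl┃ GameOfLife         ┃) Pro 
                     ┃  Na┠────────────────────┨      
                     ┃  No┃Gen: 0              ┃      
                     ┃> Ad┃·█·······██··█·█████┃      
                     ┗━━━━┃███·█·█·█···█·█··███┃━━━━━━
                          ┃········██·····██··█┃      
                          ┃··█·····██····█··█··┃      
                          ┃··█·█·····███···█··█┃      


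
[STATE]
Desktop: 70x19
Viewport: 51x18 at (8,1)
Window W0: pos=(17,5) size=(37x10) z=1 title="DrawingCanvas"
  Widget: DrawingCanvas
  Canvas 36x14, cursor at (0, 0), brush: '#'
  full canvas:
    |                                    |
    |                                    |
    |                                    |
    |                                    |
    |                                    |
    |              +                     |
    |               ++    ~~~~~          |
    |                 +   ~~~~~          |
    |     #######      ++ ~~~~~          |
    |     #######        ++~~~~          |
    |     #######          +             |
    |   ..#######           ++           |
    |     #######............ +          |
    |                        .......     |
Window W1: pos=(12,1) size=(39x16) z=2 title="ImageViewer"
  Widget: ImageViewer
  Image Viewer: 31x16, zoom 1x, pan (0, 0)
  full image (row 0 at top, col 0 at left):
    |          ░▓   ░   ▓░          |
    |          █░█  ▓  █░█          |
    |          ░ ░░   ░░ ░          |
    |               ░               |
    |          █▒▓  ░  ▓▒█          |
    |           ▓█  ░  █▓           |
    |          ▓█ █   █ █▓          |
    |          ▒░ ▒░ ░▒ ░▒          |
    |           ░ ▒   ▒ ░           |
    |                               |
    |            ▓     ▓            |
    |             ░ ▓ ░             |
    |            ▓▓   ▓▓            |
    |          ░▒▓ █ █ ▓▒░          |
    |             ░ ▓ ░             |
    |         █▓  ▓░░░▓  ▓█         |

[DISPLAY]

    ┏━━━━━━━━━━━━━━━━━━━━━━━━━━━━━━━━━━━━━┓        
    ┃ ImageViewer                         ┃        
    ┠─────────────────────────────────────┨        
    ┃          ░▓   ░   ▓░                ┃        
    ┃          █░█  ▓  █░█                ┃━━┓     
    ┃          ░ ░░   ░░ ░                ┃  ┃     
    ┃               ░                     ┃──┨     
    ┃          █▒▓  ░  ▓▒█                ┃  ┃     
    ┃           ▓█  ░  █▓                 ┃  ┃     
    ┃          ▓█ █   █ █▓                ┃  ┃     
    ┃          ▒░ ▒░ ░▒ ░▒                ┃  ┃     
    ┃           ░ ▒   ▒ ░                 ┃  ┃     
    ┃                                     ┃  ┃     
    ┃            ▓     ▓                  ┃━━┛     
    ┃             ░ ▓ ░                   ┃        
    ┗━━━━━━━━━━━━━━━━━━━━━━━━━━━━━━━━━━━━━┛        
                                                   
                                                   


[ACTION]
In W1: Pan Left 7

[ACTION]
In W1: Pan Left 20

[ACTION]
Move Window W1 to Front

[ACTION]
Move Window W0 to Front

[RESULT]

    ┏━━━━━━━━━━━━━━━━━━━━━━━━━━━━━━━━━━━━━┓        
    ┃ ImageViewer                         ┃        
    ┠─────────────────────────────────────┨        
    ┃          ░▓   ░   ▓░                ┃        
    ┃    ┏━━━━━━━━━━━━━━━━━━━━━━━━━━━━━━━━━━━┓     
    ┃    ┃ DrawingCanvas                     ┃     
    ┃    ┠───────────────────────────────────┨     
    ┃    ┃+                                  ┃     
    ┃    ┃                                   ┃     
    ┃    ┃                                   ┃     
    ┃    ┃                                   ┃     
    ┃    ┃                                   ┃     
    ┃    ┃              +                    ┃     
    ┃    ┗━━━━━━━━━━━━━━━━━━━━━━━━━━━━━━━━━━━┛     
    ┃             ░ ▓ ░                   ┃        
    ┗━━━━━━━━━━━━━━━━━━━━━━━━━━━━━━━━━━━━━┛        
                                                   
                                                   


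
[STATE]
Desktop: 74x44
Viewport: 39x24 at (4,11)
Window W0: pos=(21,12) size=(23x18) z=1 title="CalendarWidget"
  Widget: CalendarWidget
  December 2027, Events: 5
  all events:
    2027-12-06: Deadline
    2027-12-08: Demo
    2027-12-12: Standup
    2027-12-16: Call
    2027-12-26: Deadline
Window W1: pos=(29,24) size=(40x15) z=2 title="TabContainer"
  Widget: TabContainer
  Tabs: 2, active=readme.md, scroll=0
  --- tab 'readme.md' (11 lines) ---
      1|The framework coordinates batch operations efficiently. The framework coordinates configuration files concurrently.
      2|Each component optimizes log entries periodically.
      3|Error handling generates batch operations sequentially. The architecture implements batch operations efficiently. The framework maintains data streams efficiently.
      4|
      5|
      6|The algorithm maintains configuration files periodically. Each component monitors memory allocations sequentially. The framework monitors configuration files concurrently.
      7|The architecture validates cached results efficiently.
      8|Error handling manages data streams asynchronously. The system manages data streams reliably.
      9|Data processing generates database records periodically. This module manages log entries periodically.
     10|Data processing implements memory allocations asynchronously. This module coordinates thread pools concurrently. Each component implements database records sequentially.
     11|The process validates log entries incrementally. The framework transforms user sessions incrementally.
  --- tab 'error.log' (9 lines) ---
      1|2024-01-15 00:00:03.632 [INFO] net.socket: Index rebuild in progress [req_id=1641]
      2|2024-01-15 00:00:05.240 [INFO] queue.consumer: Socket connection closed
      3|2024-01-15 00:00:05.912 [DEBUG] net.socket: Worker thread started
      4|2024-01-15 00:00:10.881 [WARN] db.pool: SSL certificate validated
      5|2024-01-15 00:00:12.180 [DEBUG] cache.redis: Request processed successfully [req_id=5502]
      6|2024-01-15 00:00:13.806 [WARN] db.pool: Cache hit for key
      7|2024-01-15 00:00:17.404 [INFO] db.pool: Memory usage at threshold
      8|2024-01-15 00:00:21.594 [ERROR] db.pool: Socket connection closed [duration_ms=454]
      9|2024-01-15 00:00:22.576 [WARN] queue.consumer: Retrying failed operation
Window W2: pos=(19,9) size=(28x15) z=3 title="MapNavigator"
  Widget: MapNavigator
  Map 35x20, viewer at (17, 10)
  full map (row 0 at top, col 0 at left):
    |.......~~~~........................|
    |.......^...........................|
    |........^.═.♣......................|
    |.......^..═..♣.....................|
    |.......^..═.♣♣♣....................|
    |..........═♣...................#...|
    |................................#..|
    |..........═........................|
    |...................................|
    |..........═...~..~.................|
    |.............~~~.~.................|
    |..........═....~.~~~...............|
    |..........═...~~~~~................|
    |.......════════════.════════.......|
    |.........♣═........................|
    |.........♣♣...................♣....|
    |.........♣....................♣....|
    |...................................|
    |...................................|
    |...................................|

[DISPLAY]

               ┠───────────────────────
               ┃......═♣...............
               ┃.......................
               ┃......═................
               ┃.......................
               ┃......═...~..~.........
               ┃.........~~~.@.........
               ┃......═....~.~~~.......
               ┃......═...~~~~~........
               ┃...════════════.═══════
               ┃.....♣═................
               ┃.....♣♣................
               ┗━━━━━━━━━━━━━━━━━━━━━━━
                 ┃       ┏━━━━━━━━━━━━━
                 ┃       ┃ TabContainer
                 ┃       ┠─────────────
                 ┃       ┃[readme.md]│ 
                 ┃       ┃─────────────
                 ┗━━━━━━━┃The framework
                         ┃Each componen
                         ┃Error handlin
                         ┃             
                         ┃             
                         ┃The algorithm


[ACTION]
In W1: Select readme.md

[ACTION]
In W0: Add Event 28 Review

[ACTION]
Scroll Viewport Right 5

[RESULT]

          ┠──────────────────────────┨ 
          ┃......═♣..................┃ 
          ┃..........................┃ 
          ┃......═...................┃ 
          ┃..........................┃ 
          ┃......═...~..~............┃ 
          ┃.........~~~.@............┃ 
          ┃......═....~.~~~..........┃ 
          ┃......═...~~~~~...........┃ 
          ┃...════════════.════════..┃ 
          ┃.....♣═...................┃ 
          ┃.....♣♣...................┃ 
          ┗━━━━━━━━━━━━━━━━━━━━━━━━━━┛ 
            ┃       ┏━━━━━━━━━━━━━━━━━━
            ┃       ┃ TabContainer     
            ┃       ┠──────────────────
            ┃       ┃[readme.md]│ error
            ┃       ┃──────────────────
            ┗━━━━━━━┃The framework coor
                    ┃Each component opt
                    ┃Error handling gen
                    ┃                  
                    ┃                  
                    ┃The algorithm main
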